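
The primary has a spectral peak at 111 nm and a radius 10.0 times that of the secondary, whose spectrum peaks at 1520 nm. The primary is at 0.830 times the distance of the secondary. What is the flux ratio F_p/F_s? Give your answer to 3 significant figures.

Wien's law: T_p/T_s = λ_s/λ_p = 1520/111 = 13.69.
L_p/L_s = (R_p/R_s)²(T_p/T_s)⁴ = (10.0)²(13.69)⁴ = 3.516×10^6.
F_p/F_s = (L_p/L_s)/(d_p/d_s)² = 3.516×10^6/(0.830)² = 5.104×10^6.

5.10×10^6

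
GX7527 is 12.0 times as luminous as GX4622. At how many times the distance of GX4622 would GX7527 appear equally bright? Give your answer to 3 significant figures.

Equal flux requires L_GX7527/d_GX7527² = L_GX4622/d_GX4622², so d_GX7527/d_GX4622 = √(L_GX7527/L_GX4622)
= √(12.0) = 3.464.

3.46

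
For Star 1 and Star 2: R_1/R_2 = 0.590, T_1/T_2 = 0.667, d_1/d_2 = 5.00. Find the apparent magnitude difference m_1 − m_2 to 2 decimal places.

L_1/L_2 = (0.590)²(0.667)⁴ = 0.06890.
F_1/F_2 = (L_1/L_2)/(d_1/d_2)² = 0.06890/25.00 = 0.002756.
m_1 − m_2 = −2.5 log₁₀(0.002756) = 6.40.

6.40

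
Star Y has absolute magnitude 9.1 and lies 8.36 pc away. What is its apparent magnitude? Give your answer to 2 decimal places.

8.71

m = M + 5 log₁₀(d/10 pc) = 9.1 + 5 log₁₀(8.36/10)
  = 9.1 + 5 × -0.078 = 9.1 + -0.39 = 8.71.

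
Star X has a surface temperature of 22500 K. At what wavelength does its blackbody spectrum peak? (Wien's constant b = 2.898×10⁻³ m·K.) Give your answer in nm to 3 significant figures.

129 nm

λ_max = b/T = 2.898×10⁻³ / 22500 = 1.29×10^-7 m = 128.8 nm.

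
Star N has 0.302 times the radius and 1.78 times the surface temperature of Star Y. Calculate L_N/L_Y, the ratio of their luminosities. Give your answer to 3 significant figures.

0.916

From the Stefan–Boltzmann law, L ∝ R²T⁴, so
L_N/L_Y = (R_N/R_Y)² (T_N/T_Y)⁴ = (0.302)² × (1.78)⁴ = 0.09120 × 10.04 = 0.9156.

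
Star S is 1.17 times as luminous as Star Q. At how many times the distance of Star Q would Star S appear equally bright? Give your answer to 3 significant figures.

Equal flux requires L_S/d_S² = L_Q/d_Q², so d_S/d_Q = √(L_S/L_Q)
= √(1.17) = 1.082.

1.08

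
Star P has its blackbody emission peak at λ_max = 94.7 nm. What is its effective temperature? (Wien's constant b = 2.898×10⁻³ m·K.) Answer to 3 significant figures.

T = b/λ_max = 2.898×10⁻³ / (94.7×10⁻⁹) = 3.060×10^4 K.

3.06×10^4 K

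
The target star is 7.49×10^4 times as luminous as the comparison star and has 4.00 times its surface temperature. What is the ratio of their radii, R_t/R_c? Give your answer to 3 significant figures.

17.1

L ∝ R²T⁴ gives R ∝ √L / T², so
R_t/R_c = √(7.49×10^4) / (4.00)² = 273.7 / 16.00 = 17.10.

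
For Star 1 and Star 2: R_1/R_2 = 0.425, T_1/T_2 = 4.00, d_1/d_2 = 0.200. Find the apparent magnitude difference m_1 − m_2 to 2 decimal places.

L_1/L_2 = (0.425)²(4.00)⁴ = 46.24.
F_1/F_2 = (L_1/L_2)/(d_1/d_2)² = 46.24/0.04000 = 1156.
m_1 − m_2 = −2.5 log₁₀(1156) = -7.66.

-7.66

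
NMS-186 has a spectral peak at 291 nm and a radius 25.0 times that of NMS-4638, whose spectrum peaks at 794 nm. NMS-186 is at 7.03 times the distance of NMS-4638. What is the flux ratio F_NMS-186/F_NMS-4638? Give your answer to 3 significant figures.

701

Wien's law: T_NMS-186/T_NMS-4638 = λ_NMS-4638/λ_NMS-186 = 794/291 = 2.729.
L_NMS-186/L_NMS-4638 = (R_NMS-186/R_NMS-4638)²(T_NMS-186/T_NMS-4638)⁴ = (25.0)²(2.729)⁴ = 3.464×10^4.
F_NMS-186/F_NMS-4638 = (L_NMS-186/L_NMS-4638)/(d_NMS-186/d_NMS-4638)² = 3.464×10^4/(7.03)² = 700.9.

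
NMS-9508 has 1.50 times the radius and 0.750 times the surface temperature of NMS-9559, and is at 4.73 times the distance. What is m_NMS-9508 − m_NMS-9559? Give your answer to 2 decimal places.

L_NMS-9508/L_NMS-9559 = (1.50)²(0.750)⁴ = 0.7119.
F_NMS-9508/F_NMS-9559 = (L_NMS-9508/L_NMS-9559)/(d_NMS-9508/d_NMS-9559)² = 0.7119/22.37 = 0.03182.
m_NMS-9508 − m_NMS-9559 = −2.5 log₁₀(0.03182) = 3.74.

3.74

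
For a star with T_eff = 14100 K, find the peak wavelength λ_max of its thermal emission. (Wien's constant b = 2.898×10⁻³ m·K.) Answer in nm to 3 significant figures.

206 nm

λ_max = b/T = 2.898×10⁻³ / 14100 = 2.06×10^-7 m = 205.5 nm.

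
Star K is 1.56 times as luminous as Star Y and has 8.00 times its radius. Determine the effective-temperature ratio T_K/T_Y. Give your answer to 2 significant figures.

0.40

L ∝ R²T⁴ gives T ∝ (L/R²)^(1/4), so
T_K/T_Y = (1.56 / 8.00²)^(1/4) = (0.02438)^(1/4) = 0.3951.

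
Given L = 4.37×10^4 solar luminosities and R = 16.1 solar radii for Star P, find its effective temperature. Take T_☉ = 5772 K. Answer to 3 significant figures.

2.08×10^4 K

T/T_☉ = (L/L_☉)^(1/4) / (R/R_☉)^(1/2)
T = 5772 × (4.37×10^4)^(1/4) / √(16.1) = 5772 × 14.46 / 4.012 = 2.080×10^4 K.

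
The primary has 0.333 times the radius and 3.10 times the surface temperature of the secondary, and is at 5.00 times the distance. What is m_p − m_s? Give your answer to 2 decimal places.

L_p/L_s = (0.333)²(3.10)⁴ = 10.24.
F_p/F_s = (L_p/L_s)/(d_p/d_s)² = 10.24/25.00 = 0.4096.
m_p − m_s = −2.5 log₁₀(0.4096) = 0.97.

0.97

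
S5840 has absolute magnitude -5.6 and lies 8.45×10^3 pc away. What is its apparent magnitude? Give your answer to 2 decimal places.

9.03

m = M + 5 log₁₀(d/10 pc) = -5.6 + 5 log₁₀(8.45×10^3/10)
  = -5.6 + 5 × 2.927 = -5.6 + 14.63 = 9.03.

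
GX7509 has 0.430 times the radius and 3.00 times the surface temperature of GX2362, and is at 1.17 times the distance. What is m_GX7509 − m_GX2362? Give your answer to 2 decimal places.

-2.60

L_GX7509/L_GX2362 = (0.430)²(3.00)⁴ = 14.98.
F_GX7509/F_GX2362 = (L_GX7509/L_GX2362)/(d_GX7509/d_GX2362)² = 14.98/1.369 = 10.94.
m_GX7509 − m_GX2362 = −2.5 log₁₀(10.94) = -2.60.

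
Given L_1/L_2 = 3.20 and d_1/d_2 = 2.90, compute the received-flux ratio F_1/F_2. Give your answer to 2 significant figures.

F = L/(4πd²), so F_1/F_2 = (L_1/L_2) / (d_1/d_2)²
= 3.20 / (2.90)² = 3.20 / 8.410 = 0.3805.

0.38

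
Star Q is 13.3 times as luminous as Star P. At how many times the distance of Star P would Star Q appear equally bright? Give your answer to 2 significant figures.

3.6

Equal flux requires L_Q/d_Q² = L_P/d_P², so d_Q/d_P = √(L_Q/L_P)
= √(13.3) = 3.647.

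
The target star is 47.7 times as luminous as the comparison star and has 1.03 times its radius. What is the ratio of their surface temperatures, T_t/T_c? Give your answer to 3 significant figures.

2.59

L ∝ R²T⁴ gives T ∝ (L/R²)^(1/4), so
T_t/T_c = (47.7 / 1.03²)^(1/4) = (44.96)^(1/4) = 2.589.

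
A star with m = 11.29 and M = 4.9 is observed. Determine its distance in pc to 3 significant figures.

190 pc

m − M = 5 log₁₀(d/10 pc)
11.29 − (4.9) = 6.39 = 5 log₁₀(d/10)
d = 10 × 10^(6.39/5) = 10 × 10^1.278 = 189.7 pc.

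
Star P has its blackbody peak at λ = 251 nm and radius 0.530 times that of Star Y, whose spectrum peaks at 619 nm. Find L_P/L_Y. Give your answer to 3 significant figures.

10.4

Wien's law gives T ∝ 1/λ_max, so T_P/T_Y = λ_Y/λ_P = 619/251 = 2.466.
Then L ∝ R²T⁴ gives L_P/L_Y = (0.530)² × (2.466)⁴ = 0.2809 × 36.99 = 10.39.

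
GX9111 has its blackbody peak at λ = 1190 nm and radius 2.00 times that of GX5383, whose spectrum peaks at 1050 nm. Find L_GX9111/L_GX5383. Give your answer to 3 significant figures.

2.42

Wien's law gives T ∝ 1/λ_max, so T_GX9111/T_GX5383 = λ_GX5383/λ_GX9111 = 1050/1190 = 0.8824.
Then L ∝ R²T⁴ gives L_GX9111/L_GX5383 = (2.00)² × (0.8824)⁴ = 4.000 × 0.6061 = 2.425.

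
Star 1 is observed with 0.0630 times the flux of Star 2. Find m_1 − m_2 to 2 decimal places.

3.00

m_1 − m_2 = −2.5 log₁₀(F_1/F_2) = −2.5 log₁₀(0.0630) = −2.5 × (-1.201) = 3.002.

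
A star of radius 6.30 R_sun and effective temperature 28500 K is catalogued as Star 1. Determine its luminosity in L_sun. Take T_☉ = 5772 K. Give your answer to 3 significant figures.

2.36×10^4 L_sun

L/L_☉ = (R/R_☉)² (T/T_☉)⁴ = (6.30)² × (28500/5772)⁴
       = 39.69 × (4.938)⁴ = 39.69 × 594.4 = 2.359×10^4.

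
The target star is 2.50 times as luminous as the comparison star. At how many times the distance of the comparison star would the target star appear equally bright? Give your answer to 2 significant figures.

Equal flux requires L_t/d_t² = L_c/d_c², so d_t/d_c = √(L_t/L_c)
= √(2.50) = 1.581.

1.6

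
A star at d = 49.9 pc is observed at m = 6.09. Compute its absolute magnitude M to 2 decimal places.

2.60

M = m − 5 log₁₀(d/10 pc) = 6.09 − 5 log₁₀(49.9/10)
  = 6.09 − 5 × 0.698 = 6.09 − 3.49 = 2.60.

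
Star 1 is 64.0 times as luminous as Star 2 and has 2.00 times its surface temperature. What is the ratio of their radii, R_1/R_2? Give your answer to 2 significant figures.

L ∝ R²T⁴ gives R ∝ √L / T², so
R_1/R_2 = √(64.0) / (2.00)² = 8.000 / 4.000 = 2.000.

2.0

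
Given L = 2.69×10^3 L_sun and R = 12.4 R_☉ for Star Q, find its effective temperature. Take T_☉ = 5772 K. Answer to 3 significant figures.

1.18×10^4 K

T/T_☉ = (L/L_☉)^(1/4) / (R/R_☉)^(1/2)
T = 5772 × (2.69×10^3)^(1/4) / √(12.4) = 5772 × 7.202 / 3.521 = 1.180×10^4 K.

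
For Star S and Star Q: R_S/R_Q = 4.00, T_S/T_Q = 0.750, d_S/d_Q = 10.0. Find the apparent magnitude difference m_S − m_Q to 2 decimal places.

L_S/L_Q = (4.00)²(0.750)⁴ = 5.062.
F_S/F_Q = (L_S/L_Q)/(d_S/d_Q)² = 5.062/100.0 = 0.05063.
m_S − m_Q = −2.5 log₁₀(0.05063) = 3.24.

3.24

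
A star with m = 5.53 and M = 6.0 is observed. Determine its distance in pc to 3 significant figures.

8.05 pc

m − M = 5 log₁₀(d/10 pc)
5.53 − (6.0) = -0.47 = 5 log₁₀(d/10)
d = 10 × 10^(-0.47/5) = 10 × 10^-0.094 = 8.054 pc.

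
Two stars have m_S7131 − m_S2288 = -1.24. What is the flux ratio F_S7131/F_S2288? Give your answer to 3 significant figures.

3.13

F_S7131/F_S2288 = 10^(−(m_S7131 − m_S2288)/2.5) = 10^(1.24/2.5) = 10^0.496 = 3.133.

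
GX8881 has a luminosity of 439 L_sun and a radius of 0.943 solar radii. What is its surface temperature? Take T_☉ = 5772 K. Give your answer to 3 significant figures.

T/T_☉ = (L/L_☉)^(1/4) / (R/R_☉)^(1/2)
T = 5772 × (439)^(1/4) / √(0.943) = 5772 × 4.577 / 0.9711 = 2.721×10^4 K.

2.72×10^4 K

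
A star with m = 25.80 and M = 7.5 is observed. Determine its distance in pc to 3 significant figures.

m − M = 5 log₁₀(d/10 pc)
25.80 − (7.5) = 18.30 = 5 log₁₀(d/10)
d = 10 × 10^(18.30/5) = 10 × 10^3.660 = 4.571×10^4 pc.

4.57×10^4 pc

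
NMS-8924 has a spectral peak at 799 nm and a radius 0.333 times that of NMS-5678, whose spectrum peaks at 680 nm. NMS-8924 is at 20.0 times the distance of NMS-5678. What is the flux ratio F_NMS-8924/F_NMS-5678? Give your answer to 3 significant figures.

Wien's law: T_NMS-8924/T_NMS-5678 = λ_NMS-5678/λ_NMS-8924 = 680/799 = 0.8511.
L_NMS-8924/L_NMS-5678 = (R_NMS-8924/R_NMS-5678)²(T_NMS-8924/T_NMS-5678)⁴ = (0.333)²(0.8511)⁴ = 0.05818.
F_NMS-8924/F_NMS-5678 = (L_NMS-8924/L_NMS-5678)/(d_NMS-8924/d_NMS-5678)² = 0.05818/(20.0)² = 1.454×10^-4.

1.45×10^-4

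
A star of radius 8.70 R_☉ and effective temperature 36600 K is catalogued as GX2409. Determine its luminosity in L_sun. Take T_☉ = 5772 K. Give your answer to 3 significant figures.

L/L_☉ = (R/R_☉)² (T/T_☉)⁴ = (8.70)² × (36600/5772)⁴
       = 75.69 × (6.341)⁴ = 75.69 × 1617 = 1.224×10^5.

1.22×10^5 L_sun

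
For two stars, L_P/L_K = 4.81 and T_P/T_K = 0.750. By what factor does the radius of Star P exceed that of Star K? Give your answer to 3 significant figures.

L ∝ R²T⁴ gives R ∝ √L / T², so
R_P/R_K = √(4.81) / (0.750)² = 2.193 / 0.5625 = 3.899.

3.90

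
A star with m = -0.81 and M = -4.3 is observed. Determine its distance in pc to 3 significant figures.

49.9 pc

m − M = 5 log₁₀(d/10 pc)
-0.81 − (-4.3) = 3.49 = 5 log₁₀(d/10)
d = 10 × 10^(3.49/5) = 10 × 10^0.698 = 49.89 pc.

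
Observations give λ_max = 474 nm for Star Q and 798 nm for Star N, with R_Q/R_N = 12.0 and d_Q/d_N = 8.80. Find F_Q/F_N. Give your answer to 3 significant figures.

14.9

Wien's law: T_Q/T_N = λ_N/λ_Q = 798/474 = 1.684.
L_Q/L_N = (R_Q/R_N)²(T_Q/T_N)⁴ = (12.0)²(1.684)⁴ = 1157.
F_Q/F_N = (L_Q/L_N)/(d_Q/d_N)² = 1157/(8.80)² = 14.94.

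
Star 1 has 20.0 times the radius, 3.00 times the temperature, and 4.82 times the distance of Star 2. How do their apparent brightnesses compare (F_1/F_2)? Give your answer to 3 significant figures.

L_1/L_2 = (R_1/R_2)²(T_1/T_2)⁴ = (20.0)² × (3.00)⁴ = 3.240×10^4.
F_1/F_2 = (L_1/L_2)/(d_1/d_2)² = 3.240×10^4 / (4.82)² = 1395.

1.39×10^3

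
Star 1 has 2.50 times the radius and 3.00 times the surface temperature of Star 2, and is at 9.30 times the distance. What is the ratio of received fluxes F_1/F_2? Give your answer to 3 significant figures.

5.85

L_1/L_2 = (R_1/R_2)²(T_1/T_2)⁴ = (2.50)² × (3.00)⁴ = 506.2.
F_1/F_2 = (L_1/L_2)/(d_1/d_2)² = 506.2 / (9.30)² = 5.853.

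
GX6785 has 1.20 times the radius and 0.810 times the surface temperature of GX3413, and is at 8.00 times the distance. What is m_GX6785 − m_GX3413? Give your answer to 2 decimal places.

5.03

L_GX6785/L_GX3413 = (1.20)²(0.810)⁴ = 0.6199.
F_GX6785/F_GX3413 = (L_GX6785/L_GX3413)/(d_GX6785/d_GX3413)² = 0.6199/64.00 = 0.009686.
m_GX6785 − m_GX3413 = −2.5 log₁₀(0.009686) = 5.03.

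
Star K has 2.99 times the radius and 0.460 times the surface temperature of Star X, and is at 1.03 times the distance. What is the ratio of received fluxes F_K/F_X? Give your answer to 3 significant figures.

0.377

L_K/L_X = (R_K/R_X)²(T_K/T_X)⁴ = (2.99)² × (0.460)⁴ = 0.4003.
F_K/F_X = (L_K/L_X)/(d_K/d_X)² = 0.4003 / (1.03)² = 0.3773.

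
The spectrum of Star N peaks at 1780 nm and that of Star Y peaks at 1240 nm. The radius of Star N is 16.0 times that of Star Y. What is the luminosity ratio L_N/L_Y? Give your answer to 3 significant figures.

Wien's law gives T ∝ 1/λ_max, so T_N/T_Y = λ_Y/λ_N = 1240/1780 = 0.6966.
Then L ∝ R²T⁴ gives L_N/L_Y = (16.0)² × (0.6966)⁴ = 256.0 × 0.2355 = 60.29.

60.3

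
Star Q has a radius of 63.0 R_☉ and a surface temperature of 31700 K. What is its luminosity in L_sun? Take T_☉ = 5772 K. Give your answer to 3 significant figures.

3.61×10^6 L_sun

L/L_☉ = (R/R_☉)² (T/T_☉)⁴ = (63.0)² × (31700/5772)⁴
       = 3969 × (5.492)⁴ = 3969 × 909.8 = 3.611×10^6.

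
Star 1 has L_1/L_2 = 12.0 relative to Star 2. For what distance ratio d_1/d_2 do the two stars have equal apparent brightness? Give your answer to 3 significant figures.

Equal flux requires L_1/d_1² = L_2/d_2², so d_1/d_2 = √(L_1/L_2)
= √(12.0) = 3.464.

3.46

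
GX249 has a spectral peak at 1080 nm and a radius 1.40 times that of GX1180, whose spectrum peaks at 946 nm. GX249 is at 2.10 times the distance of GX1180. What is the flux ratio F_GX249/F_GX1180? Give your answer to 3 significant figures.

Wien's law: T_GX249/T_GX1180 = λ_GX1180/λ_GX249 = 946/1080 = 0.8759.
L_GX249/L_GX1180 = (R_GX249/R_GX1180)²(T_GX249/T_GX1180)⁴ = (1.40)²(0.8759)⁴ = 1.154.
F_GX249/F_GX1180 = (L_GX249/L_GX1180)/(d_GX249/d_GX1180)² = 1.154/(2.10)² = 0.2616.

0.262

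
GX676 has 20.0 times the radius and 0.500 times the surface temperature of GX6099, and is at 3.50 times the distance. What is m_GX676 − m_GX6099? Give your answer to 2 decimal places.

L_GX676/L_GX6099 = (20.0)²(0.500)⁴ = 25.00.
F_GX676/F_GX6099 = (L_GX676/L_GX6099)/(d_GX676/d_GX6099)² = 25.00/12.25 = 2.041.
m_GX676 − m_GX6099 = −2.5 log₁₀(2.041) = -0.77.

-0.77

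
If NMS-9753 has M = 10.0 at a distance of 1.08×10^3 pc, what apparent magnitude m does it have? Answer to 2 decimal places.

20.17

m = M + 5 log₁₀(d/10 pc) = 10.0 + 5 log₁₀(1.08×10^3/10)
  = 10.0 + 5 × 2.033 = 10.0 + 10.17 = 20.17.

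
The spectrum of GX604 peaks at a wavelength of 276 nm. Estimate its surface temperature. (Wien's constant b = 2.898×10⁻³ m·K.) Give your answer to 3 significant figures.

1.05×10^4 K

T = b/λ_max = 2.898×10⁻³ / (276×10⁻⁹) = 1.050×10^4 K.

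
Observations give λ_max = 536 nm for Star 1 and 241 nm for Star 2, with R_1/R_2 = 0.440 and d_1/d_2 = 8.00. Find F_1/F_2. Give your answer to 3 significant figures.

1.24×10^-4

Wien's law: T_1/T_2 = λ_2/λ_1 = 241/536 = 0.4496.
L_1/L_2 = (R_1/R_2)²(T_1/T_2)⁴ = (0.440)²(0.4496)⁴ = 0.007913.
F_1/F_2 = (L_1/L_2)/(d_1/d_2)² = 0.007913/(8.00)² = 1.236×10^-4.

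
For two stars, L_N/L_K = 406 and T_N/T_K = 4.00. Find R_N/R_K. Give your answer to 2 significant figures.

L ∝ R²T⁴ gives R ∝ √L / T², so
R_N/R_K = √(406) / (4.00)² = 20.15 / 16.00 = 1.259.

1.3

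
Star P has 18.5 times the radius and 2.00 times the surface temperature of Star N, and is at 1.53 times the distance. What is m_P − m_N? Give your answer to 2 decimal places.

-8.42

L_P/L_N = (18.5)²(2.00)⁴ = 5476.
F_P/F_N = (L_P/L_N)/(d_P/d_N)² = 5476/2.341 = 2339.
m_P − m_N = −2.5 log₁₀(2339) = -8.42.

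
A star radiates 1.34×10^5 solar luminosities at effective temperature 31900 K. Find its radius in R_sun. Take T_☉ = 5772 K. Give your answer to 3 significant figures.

R/R_☉ = √(L/L_☉) / (T/T_☉)² = √(1.34×10^5) / (5.527)²
       = 366.1 / 30.54 = 11.98.

12.0 R_sun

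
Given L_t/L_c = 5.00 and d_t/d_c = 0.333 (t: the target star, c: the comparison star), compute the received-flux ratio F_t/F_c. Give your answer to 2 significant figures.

F = L/(4πd²), so F_t/F_c = (L_t/L_c) / (d_t/d_c)²
= 5.00 / (0.333)² = 5.00 / 0.1109 = 45.09.

45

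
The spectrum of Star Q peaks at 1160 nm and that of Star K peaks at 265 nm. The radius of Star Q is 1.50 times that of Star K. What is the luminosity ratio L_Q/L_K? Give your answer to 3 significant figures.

0.00613

Wien's law gives T ∝ 1/λ_max, so T_Q/T_K = λ_K/λ_Q = 265/1160 = 0.2284.
Then L ∝ R²T⁴ gives L_Q/L_K = (1.50)² × (0.2284)⁴ = 2.250 × 0.002724 = 0.006128.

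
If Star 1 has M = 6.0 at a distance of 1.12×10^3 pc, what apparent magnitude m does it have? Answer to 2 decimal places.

m = M + 5 log₁₀(d/10 pc) = 6.0 + 5 log₁₀(1.12×10^3/10)
  = 6.0 + 5 × 2.049 = 6.0 + 10.25 = 16.25.

16.25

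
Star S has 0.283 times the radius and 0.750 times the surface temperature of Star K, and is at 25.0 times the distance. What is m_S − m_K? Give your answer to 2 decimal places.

10.98

L_S/L_K = (0.283)²(0.750)⁴ = 0.02534.
F_S/F_K = (L_S/L_K)/(d_S/d_K)² = 0.02534/625.0 = 4.055×10^-5.
m_S − m_K = −2.5 log₁₀(4.055×10^-5) = 10.98.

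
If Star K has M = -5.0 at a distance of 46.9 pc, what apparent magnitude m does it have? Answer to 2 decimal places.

-1.64

m = M + 5 log₁₀(d/10 pc) = -5.0 + 5 log₁₀(46.9/10)
  = -5.0 + 5 × 0.671 = -5.0 + 3.36 = -1.64.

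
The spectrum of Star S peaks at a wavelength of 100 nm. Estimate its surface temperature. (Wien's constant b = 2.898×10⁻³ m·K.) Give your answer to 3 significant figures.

T = b/λ_max = 2.898×10⁻³ / (100×10⁻⁹) = 2.898×10^4 K.

2.90×10^4 K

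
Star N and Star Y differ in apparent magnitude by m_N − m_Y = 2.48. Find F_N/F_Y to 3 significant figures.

F_N/F_Y = 10^(−(m_N − m_Y)/2.5) = 10^(-2.48/2.5) = 10^-0.992 = 0.1019.

0.102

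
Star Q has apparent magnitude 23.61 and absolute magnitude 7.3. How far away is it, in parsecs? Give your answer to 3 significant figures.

m − M = 5 log₁₀(d/10 pc)
23.61 − (7.3) = 16.31 = 5 log₁₀(d/10)
d = 10 × 10^(16.31/5) = 10 × 10^3.262 = 1.828×10^4 pc.

1.83×10^4 pc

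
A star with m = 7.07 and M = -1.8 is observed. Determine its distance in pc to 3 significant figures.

594 pc

m − M = 5 log₁₀(d/10 pc)
7.07 − (-1.8) = 8.87 = 5 log₁₀(d/10)
d = 10 × 10^(8.87/5) = 10 × 10^1.774 = 594.3 pc.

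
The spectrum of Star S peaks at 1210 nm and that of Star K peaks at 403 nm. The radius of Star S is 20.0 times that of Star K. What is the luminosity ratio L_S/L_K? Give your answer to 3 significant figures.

4.92

Wien's law gives T ∝ 1/λ_max, so T_S/T_K = λ_K/λ_S = 403/1210 = 0.3331.
Then L ∝ R²T⁴ gives L_S/L_K = (20.0)² × (0.3331)⁴ = 400.0 × 0.01230 = 4.922.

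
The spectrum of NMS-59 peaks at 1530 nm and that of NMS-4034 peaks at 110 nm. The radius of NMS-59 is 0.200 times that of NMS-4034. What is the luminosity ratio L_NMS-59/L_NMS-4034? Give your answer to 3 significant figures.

Wien's law gives T ∝ 1/λ_max, so T_NMS-59/T_NMS-4034 = λ_NMS-4034/λ_NMS-59 = 110/1530 = 0.07190.
Then L ∝ R²T⁴ gives L_NMS-59/L_NMS-4034 = (0.200)² × (0.07190)⁴ = 0.04000 × 2.672×10^-5 = 1.069×10^-6.

1.07×10^-6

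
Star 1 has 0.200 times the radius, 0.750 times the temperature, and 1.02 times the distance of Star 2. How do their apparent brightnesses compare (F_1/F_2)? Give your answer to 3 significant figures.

L_1/L_2 = (R_1/R_2)²(T_1/T_2)⁴ = (0.200)² × (0.750)⁴ = 0.01266.
F_1/F_2 = (L_1/L_2)/(d_1/d_2)² = 0.01266 / (1.02)² = 0.01216.

0.0122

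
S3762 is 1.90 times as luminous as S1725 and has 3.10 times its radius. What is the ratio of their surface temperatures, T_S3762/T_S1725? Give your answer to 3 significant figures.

0.667

L ∝ R²T⁴ gives T ∝ (L/R²)^(1/4), so
T_S3762/T_S1725 = (1.90 / 3.10²)^(1/4) = (0.1977)^(1/4) = 0.6668.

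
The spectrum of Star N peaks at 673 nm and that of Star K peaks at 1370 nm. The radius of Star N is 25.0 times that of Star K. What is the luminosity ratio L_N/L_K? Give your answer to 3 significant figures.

1.07×10^4

Wien's law gives T ∝ 1/λ_max, so T_N/T_K = λ_K/λ_N = 1370/673 = 2.036.
Then L ∝ R²T⁴ gives L_N/L_K = (25.0)² × (2.036)⁴ = 625.0 × 17.17 = 1.073×10^4.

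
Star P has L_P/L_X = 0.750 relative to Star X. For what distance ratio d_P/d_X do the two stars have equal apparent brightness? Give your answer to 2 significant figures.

Equal flux requires L_P/d_P² = L_X/d_X², so d_P/d_X = √(L_P/L_X)
= √(0.750) = 0.8660.

0.87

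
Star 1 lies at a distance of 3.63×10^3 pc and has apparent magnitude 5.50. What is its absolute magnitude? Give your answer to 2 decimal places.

-7.30

M = m − 5 log₁₀(d/10 pc) = 5.50 − 5 log₁₀(3.63×10^3/10)
  = 5.50 − 5 × 2.560 = 5.50 − 12.80 = -7.30.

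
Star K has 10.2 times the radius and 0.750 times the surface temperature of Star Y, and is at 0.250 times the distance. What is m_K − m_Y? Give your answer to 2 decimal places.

-6.80

L_K/L_Y = (10.2)²(0.750)⁴ = 32.92.
F_K/F_Y = (L_K/L_Y)/(d_K/d_Y)² = 32.92/0.06250 = 526.7.
m_K − m_Y = −2.5 log₁₀(526.7) = -6.80.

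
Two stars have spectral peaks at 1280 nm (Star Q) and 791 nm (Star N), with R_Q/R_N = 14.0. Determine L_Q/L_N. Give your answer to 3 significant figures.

28.6

Wien's law gives T ∝ 1/λ_max, so T_Q/T_N = λ_N/λ_Q = 791/1280 = 0.6180.
Then L ∝ R²T⁴ gives L_Q/L_N = (14.0)² × (0.6180)⁴ = 196.0 × 0.1458 = 28.58.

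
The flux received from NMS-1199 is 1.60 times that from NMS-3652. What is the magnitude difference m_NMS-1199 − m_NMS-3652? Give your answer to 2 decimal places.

m_NMS-1199 − m_NMS-3652 = −2.5 log₁₀(F_NMS-1199/F_NMS-3652) = −2.5 log₁₀(1.60) = −2.5 × (0.204) = -0.510.

-0.51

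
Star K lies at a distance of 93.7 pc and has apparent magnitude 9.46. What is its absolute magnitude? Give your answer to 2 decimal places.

4.60

M = m − 5 log₁₀(d/10 pc) = 9.46 − 5 log₁₀(93.7/10)
  = 9.46 − 5 × 0.972 = 9.46 − 4.86 = 4.60.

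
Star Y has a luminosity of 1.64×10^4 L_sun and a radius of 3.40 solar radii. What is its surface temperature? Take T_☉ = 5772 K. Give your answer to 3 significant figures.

3.54×10^4 K

T/T_☉ = (L/L_☉)^(1/4) / (R/R_☉)^(1/2)
T = 5772 × (1.64×10^4)^(1/4) / √(3.40) = 5772 × 11.32 / 1.844 = 3.542×10^4 K.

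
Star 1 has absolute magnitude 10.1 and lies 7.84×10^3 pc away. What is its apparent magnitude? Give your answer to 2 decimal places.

m = M + 5 log₁₀(d/10 pc) = 10.1 + 5 log₁₀(7.84×10^3/10)
  = 10.1 + 5 × 2.894 = 10.1 + 14.47 = 24.57.

24.57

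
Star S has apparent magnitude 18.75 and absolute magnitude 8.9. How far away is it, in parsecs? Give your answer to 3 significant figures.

933 pc

m − M = 5 log₁₀(d/10 pc)
18.75 − (8.9) = 9.85 = 5 log₁₀(d/10)
d = 10 × 10^(9.85/5) = 10 × 10^1.970 = 933.3 pc.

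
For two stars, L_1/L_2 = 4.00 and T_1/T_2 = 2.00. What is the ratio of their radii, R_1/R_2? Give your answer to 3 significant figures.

0.500

L ∝ R²T⁴ gives R ∝ √L / T², so
R_1/R_2 = √(4.00) / (2.00)² = 2.000 / 4.000 = 0.5000.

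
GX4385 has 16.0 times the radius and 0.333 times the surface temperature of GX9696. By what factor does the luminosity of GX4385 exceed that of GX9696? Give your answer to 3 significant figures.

3.15

From the Stefan–Boltzmann law, L ∝ R²T⁴, so
L_GX4385/L_GX9696 = (R_GX4385/R_GX9696)² (T_GX4385/T_GX9696)⁴ = (16.0)² × (0.333)⁴ = 256.0 × 0.01230 = 3.148.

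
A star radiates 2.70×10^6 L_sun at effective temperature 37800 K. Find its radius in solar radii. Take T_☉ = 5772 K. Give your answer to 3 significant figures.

R/R_☉ = √(L/L_☉) / (T/T_☉)² = √(2.70×10^6) / (6.549)²
       = 1643 / 42.89 = 38.31.

38.3 solar radii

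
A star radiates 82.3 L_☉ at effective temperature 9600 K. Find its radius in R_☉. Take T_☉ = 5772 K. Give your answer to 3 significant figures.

R/R_☉ = √(L/L_☉) / (T/T_☉)² = √(82.3) / (1.663)²
       = 9.072 / 2.766 = 3.280.

3.28 R_☉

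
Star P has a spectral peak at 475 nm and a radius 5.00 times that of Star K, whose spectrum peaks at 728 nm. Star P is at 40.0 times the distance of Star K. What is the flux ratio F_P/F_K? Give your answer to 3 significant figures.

Wien's law: T_P/T_K = λ_K/λ_P = 728/475 = 1.533.
L_P/L_K = (R_P/R_K)²(T_P/T_K)⁴ = (5.00)²(1.533)⁴ = 137.9.
F_P/F_K = (L_P/L_K)/(d_P/d_K)² = 137.9/(40.0)² = 0.08621.

0.0862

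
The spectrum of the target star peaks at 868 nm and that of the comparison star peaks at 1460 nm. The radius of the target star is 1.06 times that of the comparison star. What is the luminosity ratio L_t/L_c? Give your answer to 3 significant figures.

Wien's law gives T ∝ 1/λ_max, so T_t/T_c = λ_c/λ_t = 1460/868 = 1.682.
Then L ∝ R²T⁴ gives L_t/L_c = (1.06)² × (1.682)⁴ = 1.124 × 8.004 = 8.994.

8.99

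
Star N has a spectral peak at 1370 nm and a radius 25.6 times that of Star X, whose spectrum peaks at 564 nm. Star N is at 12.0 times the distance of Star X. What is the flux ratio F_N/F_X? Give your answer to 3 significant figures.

Wien's law: T_N/T_X = λ_X/λ_N = 564/1370 = 0.4117.
L_N/L_X = (R_N/R_X)²(T_N/T_X)⁴ = (25.6)²(0.4117)⁴ = 18.82.
F_N/F_X = (L_N/L_X)/(d_N/d_X)² = 18.82/(12.0)² = 0.1307.

0.131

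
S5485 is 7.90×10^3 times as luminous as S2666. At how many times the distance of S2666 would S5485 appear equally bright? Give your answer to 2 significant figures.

Equal flux requires L_S5485/d_S5485² = L_S2666/d_S2666², so d_S5485/d_S2666 = √(L_S5485/L_S2666)
= √(7.90×10^3) = 88.88.

89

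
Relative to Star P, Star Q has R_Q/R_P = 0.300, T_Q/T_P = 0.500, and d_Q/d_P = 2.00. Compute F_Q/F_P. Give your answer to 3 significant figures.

L_Q/L_P = (R_Q/R_P)²(T_Q/T_P)⁴ = (0.300)² × (0.500)⁴ = 0.005625.
F_Q/F_P = (L_Q/L_P)/(d_Q/d_P)² = 0.005625 / (2.00)² = 0.001406.

0.00141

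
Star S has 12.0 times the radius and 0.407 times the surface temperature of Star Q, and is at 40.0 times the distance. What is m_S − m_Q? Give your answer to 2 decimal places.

L_S/L_Q = (12.0)²(0.407)⁴ = 3.951.
F_S/F_Q = (L_S/L_Q)/(d_S/d_Q)² = 3.951/1600 = 0.002470.
m_S − m_Q = −2.5 log₁₀(0.002470) = 6.52.

6.52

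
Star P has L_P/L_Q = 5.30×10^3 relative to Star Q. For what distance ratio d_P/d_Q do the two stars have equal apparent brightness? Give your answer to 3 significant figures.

Equal flux requires L_P/d_P² = L_Q/d_Q², so d_P/d_Q = √(L_P/L_Q)
= √(5.30×10^3) = 72.80.

72.8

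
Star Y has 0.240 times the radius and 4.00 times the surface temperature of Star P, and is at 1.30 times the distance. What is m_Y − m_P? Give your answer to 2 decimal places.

L_Y/L_P = (0.240)²(4.00)⁴ = 14.75.
F_Y/F_P = (L_Y/L_P)/(d_Y/d_P)² = 14.75/1.690 = 8.725.
m_Y − m_P = −2.5 log₁₀(8.725) = -2.35.

-2.35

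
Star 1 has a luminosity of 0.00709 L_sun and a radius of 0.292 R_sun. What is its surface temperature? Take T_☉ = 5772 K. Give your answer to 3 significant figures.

3.10×10^3 K

T/T_☉ = (L/L_☉)^(1/4) / (R/R_☉)^(1/2)
T = 5772 × (0.00709)^(1/4) / √(0.292) = 5772 × 0.2902 / 0.5404 = 3100 K.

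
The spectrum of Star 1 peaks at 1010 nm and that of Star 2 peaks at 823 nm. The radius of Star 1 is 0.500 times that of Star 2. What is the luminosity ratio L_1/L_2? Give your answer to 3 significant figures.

Wien's law gives T ∝ 1/λ_max, so T_1/T_2 = λ_2/λ_1 = 823/1010 = 0.8149.
Then L ∝ R²T⁴ gives L_1/L_2 = (0.500)² × (0.8149)⁴ = 0.2500 × 0.4409 = 0.1102.

0.110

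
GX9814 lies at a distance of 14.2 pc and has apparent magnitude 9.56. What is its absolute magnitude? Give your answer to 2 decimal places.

M = m − 5 log₁₀(d/10 pc) = 9.56 − 5 log₁₀(14.2/10)
  = 9.56 − 5 × 0.152 = 9.56 − 0.76 = 8.80.

8.80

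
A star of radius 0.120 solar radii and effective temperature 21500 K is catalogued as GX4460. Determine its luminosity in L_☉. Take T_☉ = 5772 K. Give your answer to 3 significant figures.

L/L_☉ = (R/R_☉)² (T/T_☉)⁴ = (0.120)² × (21500/5772)⁴
       = 0.01440 × (3.725)⁴ = 0.01440 × 192.5 = 2.772.

2.77 L_☉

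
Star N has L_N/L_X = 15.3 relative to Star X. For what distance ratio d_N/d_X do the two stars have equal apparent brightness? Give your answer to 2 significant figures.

Equal flux requires L_N/d_N² = L_X/d_X², so d_N/d_X = √(L_N/L_X)
= √(15.3) = 3.912.

3.9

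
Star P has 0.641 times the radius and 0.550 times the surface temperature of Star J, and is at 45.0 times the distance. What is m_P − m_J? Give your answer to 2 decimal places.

L_P/L_J = (0.641)²(0.550)⁴ = 0.03760.
F_P/F_J = (L_P/L_J)/(d_P/d_J)² = 0.03760/2025 = 1.857×10^-5.
m_P − m_J = −2.5 log₁₀(1.857×10^-5) = 11.83.

11.83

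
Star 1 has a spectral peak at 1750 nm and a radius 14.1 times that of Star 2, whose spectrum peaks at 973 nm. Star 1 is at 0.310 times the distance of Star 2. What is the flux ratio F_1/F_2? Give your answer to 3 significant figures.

198

Wien's law: T_1/T_2 = λ_2/λ_1 = 973/1750 = 0.5560.
L_1/L_2 = (R_1/R_2)²(T_1/T_2)⁴ = (14.1)²(0.5560)⁴ = 19.00.
F_1/F_2 = (L_1/L_2)/(d_1/d_2)² = 19.00/(0.310)² = 197.7.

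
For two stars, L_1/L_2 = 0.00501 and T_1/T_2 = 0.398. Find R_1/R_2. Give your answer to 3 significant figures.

L ∝ R²T⁴ gives R ∝ √L / T², so
R_1/R_2 = √(0.00501) / (0.398)² = 0.07078 / 0.1584 = 0.4468.

0.447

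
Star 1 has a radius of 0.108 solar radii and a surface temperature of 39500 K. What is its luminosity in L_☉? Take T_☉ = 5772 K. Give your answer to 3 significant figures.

L/L_☉ = (R/R_☉)² (T/T_☉)⁴ = (0.108)² × (39500/5772)⁴
       = 0.01166 × (6.843)⁴ = 0.01166 × 2193 = 25.58.

25.6 L_☉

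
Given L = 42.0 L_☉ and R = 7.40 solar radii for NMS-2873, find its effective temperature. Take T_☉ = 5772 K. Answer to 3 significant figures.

T/T_☉ = (L/L_☉)^(1/4) / (R/R_☉)^(1/2)
T = 5772 × (42.0)^(1/4) / √(7.40) = 5772 × 2.546 / 2.720 = 5402 K.

5.40×10^3 K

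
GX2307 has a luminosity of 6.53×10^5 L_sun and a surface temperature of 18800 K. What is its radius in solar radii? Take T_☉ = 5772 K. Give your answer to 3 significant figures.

76.2 solar radii

R/R_☉ = √(L/L_☉) / (T/T_☉)² = √(6.53×10^5) / (3.257)²
       = 808.1 / 10.61 = 76.17.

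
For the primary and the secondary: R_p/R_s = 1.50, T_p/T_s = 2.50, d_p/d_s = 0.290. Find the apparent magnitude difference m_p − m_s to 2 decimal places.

-7.55

L_p/L_s = (1.50)²(2.50)⁴ = 87.89.
F_p/F_s = (L_p/L_s)/(d_p/d_s)² = 87.89/0.08410 = 1045.
m_p − m_s = −2.5 log₁₀(1045) = -7.55.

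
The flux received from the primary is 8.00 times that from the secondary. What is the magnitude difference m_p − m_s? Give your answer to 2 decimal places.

-2.26

m_p − m_s = −2.5 log₁₀(F_p/F_s) = −2.5 log₁₀(8.00) = −2.5 × (0.903) = -2.258.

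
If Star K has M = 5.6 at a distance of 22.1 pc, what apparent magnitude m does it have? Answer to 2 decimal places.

7.32

m = M + 5 log₁₀(d/10 pc) = 5.6 + 5 log₁₀(22.1/10)
  = 5.6 + 5 × 0.344 = 5.6 + 1.72 = 7.32.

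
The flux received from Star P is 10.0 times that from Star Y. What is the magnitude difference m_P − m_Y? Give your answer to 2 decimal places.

-2.50

m_P − m_Y = −2.5 log₁₀(F_P/F_Y) = −2.5 log₁₀(10.0) = −2.5 × (1.000) = -2.500.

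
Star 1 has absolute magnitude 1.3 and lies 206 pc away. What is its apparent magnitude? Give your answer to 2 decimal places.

7.87

m = M + 5 log₁₀(d/10 pc) = 1.3 + 5 log₁₀(206/10)
  = 1.3 + 5 × 1.314 = 1.3 + 6.57 = 7.87.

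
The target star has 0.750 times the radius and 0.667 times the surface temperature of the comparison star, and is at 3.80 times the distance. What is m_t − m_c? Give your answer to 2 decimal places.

5.28

L_t/L_c = (0.750)²(0.667)⁴ = 0.1113.
F_t/F_c = (L_t/L_c)/(d_t/d_c)² = 0.1113/14.44 = 0.007710.
m_t − m_c = −2.5 log₁₀(0.007710) = 5.28.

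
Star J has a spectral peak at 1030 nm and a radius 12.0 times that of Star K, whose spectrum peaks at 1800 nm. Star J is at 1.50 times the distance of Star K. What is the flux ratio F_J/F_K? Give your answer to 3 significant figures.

Wien's law: T_J/T_K = λ_K/λ_J = 1800/1030 = 1.748.
L_J/L_K = (R_J/R_K)²(T_J/T_K)⁴ = (12.0)²(1.748)⁴ = 1343.
F_J/F_K = (L_J/L_K)/(d_J/d_K)² = 1343/(1.50)² = 596.9.

597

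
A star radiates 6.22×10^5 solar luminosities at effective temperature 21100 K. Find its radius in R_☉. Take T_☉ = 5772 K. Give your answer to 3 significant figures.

R/R_☉ = √(L/L_☉) / (T/T_☉)² = √(6.22×10^5) / (3.656)²
       = 788.7 / 13.36 = 59.02.

59.0 R_☉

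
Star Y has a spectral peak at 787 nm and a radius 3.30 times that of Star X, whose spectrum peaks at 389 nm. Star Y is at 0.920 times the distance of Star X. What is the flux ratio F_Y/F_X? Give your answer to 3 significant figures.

Wien's law: T_Y/T_X = λ_X/λ_Y = 389/787 = 0.4943.
L_Y/L_X = (R_Y/R_X)²(T_Y/T_X)⁴ = (3.30)²(0.4943)⁴ = 0.6500.
F_Y/F_X = (L_Y/L_X)/(d_Y/d_X)² = 0.6500/(0.920)² = 0.7680.

0.768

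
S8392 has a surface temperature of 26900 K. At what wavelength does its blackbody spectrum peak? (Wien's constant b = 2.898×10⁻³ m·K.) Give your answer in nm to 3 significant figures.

λ_max = b/T = 2.898×10⁻³ / 26900 = 1.08×10^-7 m = 107.7 nm.

108 nm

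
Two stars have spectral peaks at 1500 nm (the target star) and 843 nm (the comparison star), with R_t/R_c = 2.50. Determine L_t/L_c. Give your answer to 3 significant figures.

Wien's law gives T ∝ 1/λ_max, so T_t/T_c = λ_c/λ_t = 843/1500 = 0.5620.
Then L ∝ R²T⁴ gives L_t/L_c = (2.50)² × (0.5620)⁴ = 6.250 × 0.09976 = 0.6235.

0.623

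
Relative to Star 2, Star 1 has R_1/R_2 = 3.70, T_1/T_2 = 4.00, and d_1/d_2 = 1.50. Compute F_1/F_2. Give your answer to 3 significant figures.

1.56×10^3

L_1/L_2 = (R_1/R_2)²(T_1/T_2)⁴ = (3.70)² × (4.00)⁴ = 3505.
F_1/F_2 = (L_1/L_2)/(d_1/d_2)² = 3505 / (1.50)² = 1558.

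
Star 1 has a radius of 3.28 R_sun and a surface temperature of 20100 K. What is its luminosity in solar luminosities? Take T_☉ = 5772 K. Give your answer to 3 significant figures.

L/L_☉ = (R/R_☉)² (T/T_☉)⁴ = (3.28)² × (20100/5772)⁴
       = 10.76 × (3.482)⁴ = 10.76 × 147.1 = 1582.

1.58×10^3 solar luminosities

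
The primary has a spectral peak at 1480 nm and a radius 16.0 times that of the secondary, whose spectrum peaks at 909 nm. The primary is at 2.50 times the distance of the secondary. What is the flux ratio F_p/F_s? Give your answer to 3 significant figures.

Wien's law: T_p/T_s = λ_s/λ_p = 909/1480 = 0.6142.
L_p/L_s = (R_p/R_s)²(T_p/T_s)⁴ = (16.0)²(0.6142)⁴ = 36.43.
F_p/F_s = (L_p/L_s)/(d_p/d_s)² = 36.43/(2.50)² = 5.829.

5.83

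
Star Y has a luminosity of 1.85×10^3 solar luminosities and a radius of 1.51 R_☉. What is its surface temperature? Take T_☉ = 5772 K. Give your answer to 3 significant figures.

T/T_☉ = (L/L_☉)^(1/4) / (R/R_☉)^(1/2)
T = 5772 × (1.85×10^3)^(1/4) / √(1.51) = 5772 × 6.558 / 1.229 = 3.081×10^4 K.

3.08×10^4 K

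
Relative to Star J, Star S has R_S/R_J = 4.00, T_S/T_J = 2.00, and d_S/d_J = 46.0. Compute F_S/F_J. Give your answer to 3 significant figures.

0.121

L_S/L_J = (R_S/R_J)²(T_S/T_J)⁴ = (4.00)² × (2.00)⁴ = 256.0.
F_S/F_J = (L_S/L_J)/(d_S/d_J)² = 256.0 / (46.0)² = 0.1210.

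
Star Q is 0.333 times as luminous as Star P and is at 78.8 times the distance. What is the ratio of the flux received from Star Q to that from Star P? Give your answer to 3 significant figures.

5.36×10^-5

F = L/(4πd²), so F_Q/F_P = (L_Q/L_P) / (d_Q/d_P)²
= 0.333 / (78.8)² = 0.333 / 6209 = 5.363×10^-5.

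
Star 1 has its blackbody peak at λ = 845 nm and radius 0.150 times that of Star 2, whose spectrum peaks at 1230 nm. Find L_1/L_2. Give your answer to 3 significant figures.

0.101

Wien's law gives T ∝ 1/λ_max, so T_1/T_2 = λ_2/λ_1 = 1230/845 = 1.456.
Then L ∝ R²T⁴ gives L_1/L_2 = (0.150)² × (1.456)⁴ = 0.02250 × 4.489 = 0.1010.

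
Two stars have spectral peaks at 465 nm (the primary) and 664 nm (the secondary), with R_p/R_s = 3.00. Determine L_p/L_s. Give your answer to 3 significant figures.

37.4

Wien's law gives T ∝ 1/λ_max, so T_p/T_s = λ_s/λ_p = 664/465 = 1.428.
Then L ∝ R²T⁴ gives L_p/L_s = (3.00)² × (1.428)⁴ = 9.000 × 4.158 = 37.42.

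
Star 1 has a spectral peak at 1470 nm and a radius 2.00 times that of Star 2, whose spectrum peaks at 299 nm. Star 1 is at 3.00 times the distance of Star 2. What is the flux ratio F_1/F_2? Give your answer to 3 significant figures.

7.61×10^-4

Wien's law: T_1/T_2 = λ_2/λ_1 = 299/1470 = 0.2034.
L_1/L_2 = (R_1/R_2)²(T_1/T_2)⁴ = (2.00)²(0.2034)⁴ = 0.006847.
F_1/F_2 = (L_1/L_2)/(d_1/d_2)² = 0.006847/(3.00)² = 7.607×10^-4.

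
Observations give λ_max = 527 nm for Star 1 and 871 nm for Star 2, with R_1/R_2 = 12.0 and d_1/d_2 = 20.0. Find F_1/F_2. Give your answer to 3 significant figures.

2.69

Wien's law: T_1/T_2 = λ_2/λ_1 = 871/527 = 1.653.
L_1/L_2 = (R_1/R_2)²(T_1/T_2)⁴ = (12.0)²(1.653)⁴ = 1074.
F_1/F_2 = (L_1/L_2)/(d_1/d_2)² = 1074/(20.0)² = 2.686.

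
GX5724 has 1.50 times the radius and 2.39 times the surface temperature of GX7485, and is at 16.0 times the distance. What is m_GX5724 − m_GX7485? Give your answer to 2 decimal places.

1.36

L_GX5724/L_GX7485 = (1.50)²(2.39)⁴ = 73.41.
F_GX5724/F_GX7485 = (L_GX5724/L_GX7485)/(d_GX5724/d_GX7485)² = 73.41/256.0 = 0.2868.
m_GX5724 − m_GX7485 = −2.5 log₁₀(0.2868) = 1.36.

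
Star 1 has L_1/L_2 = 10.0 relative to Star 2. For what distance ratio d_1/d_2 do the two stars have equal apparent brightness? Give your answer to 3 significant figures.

3.16

Equal flux requires L_1/d_1² = L_2/d_2², so d_1/d_2 = √(L_1/L_2)
= √(10.0) = 3.162.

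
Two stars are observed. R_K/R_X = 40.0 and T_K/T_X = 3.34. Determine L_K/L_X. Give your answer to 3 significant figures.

1.99×10^5

From the Stefan–Boltzmann law, L ∝ R²T⁴, so
L_K/L_X = (R_K/R_X)² (T_K/T_X)⁴ = (40.0)² × (3.34)⁴ = 1600 × 124.4 = 1.991×10^5.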